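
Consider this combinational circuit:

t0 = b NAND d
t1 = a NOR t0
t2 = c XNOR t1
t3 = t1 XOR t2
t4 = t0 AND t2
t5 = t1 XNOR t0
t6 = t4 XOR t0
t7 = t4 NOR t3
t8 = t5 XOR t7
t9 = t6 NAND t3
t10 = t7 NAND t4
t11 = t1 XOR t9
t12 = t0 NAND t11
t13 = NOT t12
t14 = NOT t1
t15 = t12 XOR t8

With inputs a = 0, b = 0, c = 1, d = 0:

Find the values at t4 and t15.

t0 = b NAND d = 0 NAND 0 = 1
t1 = a NOR t0 = 0 NOR 1 = 0
t2 = c XNOR t1 = 1 XNOR 0 = 0
t3 = t1 XOR t2 = 0 XOR 0 = 0
t4 = t0 AND t2 = 1 AND 0 = 0
t5 = t1 XNOR t0 = 0 XNOR 1 = 0
t6 = t4 XOR t0 = 0 XOR 1 = 1
t7 = t4 NOR t3 = 0 NOR 0 = 1
t8 = t5 XOR t7 = 0 XOR 1 = 1
t9 = t6 NAND t3 = 1 NAND 0 = 1
t11 = t1 XOR t9 = 0 XOR 1 = 1
t12 = t0 NAND t11 = 1 NAND 1 = 0
t15 = t12 XOR t8 = 0 XOR 1 = 1

t4 = 0, t15 = 1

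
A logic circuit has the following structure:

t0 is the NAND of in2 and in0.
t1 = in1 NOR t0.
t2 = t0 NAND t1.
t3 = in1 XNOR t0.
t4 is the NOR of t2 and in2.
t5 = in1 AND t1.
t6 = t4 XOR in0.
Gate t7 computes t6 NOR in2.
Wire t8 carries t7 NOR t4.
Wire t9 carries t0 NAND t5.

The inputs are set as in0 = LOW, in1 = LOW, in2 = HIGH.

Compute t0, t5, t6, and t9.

t0 = HIGH, t5 = LOW, t6 = LOW, t9 = HIGH

t0 = in2 NAND in0 = HIGH NAND LOW = HIGH
t1 = in1 NOR t0 = LOW NOR HIGH = LOW
t2 = t0 NAND t1 = HIGH NAND LOW = HIGH
t4 = t2 NOR in2 = HIGH NOR HIGH = LOW
t5 = in1 AND t1 = LOW AND LOW = LOW
t6 = t4 XOR in0 = LOW XOR LOW = LOW
t9 = t0 NAND t5 = HIGH NAND LOW = HIGH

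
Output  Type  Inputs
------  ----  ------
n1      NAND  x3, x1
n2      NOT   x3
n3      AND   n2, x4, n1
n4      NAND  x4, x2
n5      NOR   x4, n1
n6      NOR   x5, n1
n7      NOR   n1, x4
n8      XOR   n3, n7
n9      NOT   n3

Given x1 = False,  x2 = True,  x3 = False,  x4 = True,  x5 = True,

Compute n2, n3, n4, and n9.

n2 = True; n3 = True; n4 = False; n9 = False

n1 = x3 NAND x1 = False NAND False = True
n2 = NOT x3 = NOT False = True
n3 = n2 AND x4 AND n1 = True AND True AND True = True
n4 = x4 NAND x2 = True NAND True = False
n9 = NOT n3 = NOT True = False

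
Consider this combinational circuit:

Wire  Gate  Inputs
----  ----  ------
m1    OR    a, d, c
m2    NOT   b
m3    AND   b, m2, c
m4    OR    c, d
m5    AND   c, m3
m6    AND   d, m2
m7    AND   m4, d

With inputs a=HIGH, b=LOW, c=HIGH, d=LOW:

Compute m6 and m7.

m2 = NOT b = NOT LOW = HIGH
m4 = c OR d = HIGH OR LOW = HIGH
m6 = d AND m2 = LOW AND HIGH = LOW
m7 = m4 AND d = HIGH AND LOW = LOW

m6 = LOW, m7 = LOW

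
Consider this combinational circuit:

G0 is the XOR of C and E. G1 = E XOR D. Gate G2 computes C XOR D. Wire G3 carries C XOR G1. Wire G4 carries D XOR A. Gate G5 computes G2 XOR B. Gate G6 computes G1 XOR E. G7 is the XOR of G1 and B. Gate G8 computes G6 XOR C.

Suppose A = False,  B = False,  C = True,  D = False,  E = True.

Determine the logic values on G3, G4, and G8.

G1 = E XOR D = True XOR False = True
G3 = C XOR G1 = True XOR True = False
G4 = D XOR A = False XOR False = False
G6 = G1 XOR E = True XOR True = False
G8 = G6 XOR C = False XOR True = True

G3 = False, G4 = False, G8 = True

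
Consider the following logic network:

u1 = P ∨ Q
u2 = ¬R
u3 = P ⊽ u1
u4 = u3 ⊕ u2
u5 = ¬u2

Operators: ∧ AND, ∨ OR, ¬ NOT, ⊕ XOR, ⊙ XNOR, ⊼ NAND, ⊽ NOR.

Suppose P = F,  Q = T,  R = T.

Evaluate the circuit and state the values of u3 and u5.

u1 = P OR Q = F OR T = T
u2 = NOT R = NOT T = F
u3 = P NOR u1 = F NOR T = F
u5 = NOT u2 = NOT F = T

u3 = F; u5 = T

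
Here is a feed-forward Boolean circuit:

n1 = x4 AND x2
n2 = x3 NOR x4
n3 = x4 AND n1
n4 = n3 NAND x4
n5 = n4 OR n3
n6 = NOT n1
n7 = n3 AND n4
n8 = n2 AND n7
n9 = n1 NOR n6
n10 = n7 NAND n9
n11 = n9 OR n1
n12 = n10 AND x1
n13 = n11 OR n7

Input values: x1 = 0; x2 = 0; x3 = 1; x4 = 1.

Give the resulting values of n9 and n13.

n9 = 0; n13 = 0

n1 = x4 AND x2 = 1 AND 0 = 0
n3 = x4 AND n1 = 1 AND 0 = 0
n4 = n3 NAND x4 = 0 NAND 1 = 1
n6 = NOT n1 = NOT 0 = 1
n7 = n3 AND n4 = 0 AND 1 = 0
n9 = n1 NOR n6 = 0 NOR 1 = 0
n11 = n9 OR n1 = 0 OR 0 = 0
n13 = n11 OR n7 = 0 OR 0 = 0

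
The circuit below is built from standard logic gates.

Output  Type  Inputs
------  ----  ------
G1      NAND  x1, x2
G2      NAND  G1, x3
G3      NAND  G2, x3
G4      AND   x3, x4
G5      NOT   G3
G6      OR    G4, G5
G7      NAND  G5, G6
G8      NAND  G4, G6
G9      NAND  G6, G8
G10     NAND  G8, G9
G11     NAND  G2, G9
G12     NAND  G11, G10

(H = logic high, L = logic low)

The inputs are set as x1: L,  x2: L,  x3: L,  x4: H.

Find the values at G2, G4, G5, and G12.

G2 = H; G4 = L; G5 = L; G12 = H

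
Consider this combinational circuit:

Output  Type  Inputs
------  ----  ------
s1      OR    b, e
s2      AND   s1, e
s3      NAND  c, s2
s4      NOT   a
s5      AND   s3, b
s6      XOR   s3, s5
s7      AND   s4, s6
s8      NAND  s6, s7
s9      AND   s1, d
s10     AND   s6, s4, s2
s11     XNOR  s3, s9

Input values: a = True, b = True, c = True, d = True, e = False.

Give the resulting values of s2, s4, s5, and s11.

s1 = b OR e = True OR False = True
s2 = s1 AND e = True AND False = False
s3 = c NAND s2 = True NAND False = True
s4 = NOT a = NOT True = False
s5 = s3 AND b = True AND True = True
s9 = s1 AND d = True AND True = True
s11 = s3 XNOR s9 = True XNOR True = True

s2 = False  s4 = False  s5 = True  s11 = True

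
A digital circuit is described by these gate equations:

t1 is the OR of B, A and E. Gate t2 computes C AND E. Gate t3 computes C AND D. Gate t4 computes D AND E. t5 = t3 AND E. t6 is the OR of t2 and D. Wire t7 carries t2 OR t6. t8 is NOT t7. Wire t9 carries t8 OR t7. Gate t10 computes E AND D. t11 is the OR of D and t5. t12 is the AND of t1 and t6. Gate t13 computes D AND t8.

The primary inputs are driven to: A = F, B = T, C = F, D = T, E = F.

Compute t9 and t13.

t9 = T; t13 = F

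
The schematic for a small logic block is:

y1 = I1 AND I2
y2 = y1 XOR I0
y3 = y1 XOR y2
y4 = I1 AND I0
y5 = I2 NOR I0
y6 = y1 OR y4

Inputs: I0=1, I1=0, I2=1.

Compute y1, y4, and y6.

y1 = 0, y4 = 0, y6 = 0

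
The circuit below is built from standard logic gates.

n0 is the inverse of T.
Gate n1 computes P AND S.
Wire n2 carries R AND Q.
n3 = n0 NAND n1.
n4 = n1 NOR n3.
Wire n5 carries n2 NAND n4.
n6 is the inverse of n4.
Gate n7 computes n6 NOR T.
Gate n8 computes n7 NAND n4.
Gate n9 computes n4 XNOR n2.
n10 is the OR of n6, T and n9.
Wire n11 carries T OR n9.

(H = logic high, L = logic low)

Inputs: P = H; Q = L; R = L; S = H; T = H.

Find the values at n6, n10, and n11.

n0 = NOT T = NOT H = L
n1 = P AND S = H AND H = H
n2 = R AND Q = L AND L = L
n3 = n0 NAND n1 = L NAND H = H
n4 = n1 NOR n3 = H NOR H = L
n6 = NOT n4 = NOT L = H
n9 = n4 XNOR n2 = L XNOR L = H
n10 = n6 OR T OR n9 = H OR H OR H = H
n11 = T OR n9 = H OR H = H

n6 = H  n10 = H  n11 = H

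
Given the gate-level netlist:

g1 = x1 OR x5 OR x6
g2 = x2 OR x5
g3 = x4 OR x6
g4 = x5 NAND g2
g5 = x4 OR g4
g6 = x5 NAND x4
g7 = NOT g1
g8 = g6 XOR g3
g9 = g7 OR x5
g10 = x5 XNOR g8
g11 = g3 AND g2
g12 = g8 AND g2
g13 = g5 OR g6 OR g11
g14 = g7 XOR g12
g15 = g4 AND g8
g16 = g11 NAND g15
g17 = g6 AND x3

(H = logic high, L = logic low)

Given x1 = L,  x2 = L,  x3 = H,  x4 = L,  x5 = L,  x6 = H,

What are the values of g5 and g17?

g2 = x2 OR x5 = L OR L = L
g4 = x5 NAND g2 = L NAND L = H
g5 = x4 OR g4 = L OR H = H
g6 = x5 NAND x4 = L NAND L = H
g17 = g6 AND x3 = H AND H = H

g5 = H, g17 = H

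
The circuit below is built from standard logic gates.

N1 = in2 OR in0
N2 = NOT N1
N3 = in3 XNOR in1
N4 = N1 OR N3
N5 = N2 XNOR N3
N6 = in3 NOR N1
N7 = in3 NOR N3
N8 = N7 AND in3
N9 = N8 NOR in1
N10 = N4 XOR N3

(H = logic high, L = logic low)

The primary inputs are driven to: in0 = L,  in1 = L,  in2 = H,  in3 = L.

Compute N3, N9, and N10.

N1 = in2 OR in0 = H OR L = H
N3 = in3 XNOR in1 = L XNOR L = H
N4 = N1 OR N3 = H OR H = H
N7 = in3 NOR N3 = L NOR H = L
N8 = N7 AND in3 = L AND L = L
N9 = N8 NOR in1 = L NOR L = H
N10 = N4 XOR N3 = H XOR H = L

N3 = H, N9 = H, N10 = L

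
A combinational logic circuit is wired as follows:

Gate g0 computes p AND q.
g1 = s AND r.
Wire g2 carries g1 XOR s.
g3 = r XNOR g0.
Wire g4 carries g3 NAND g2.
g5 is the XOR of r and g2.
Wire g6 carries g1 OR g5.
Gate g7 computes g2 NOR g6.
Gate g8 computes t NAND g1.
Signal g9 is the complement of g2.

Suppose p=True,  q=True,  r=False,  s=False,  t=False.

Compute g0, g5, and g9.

g0 = True, g5 = False, g9 = True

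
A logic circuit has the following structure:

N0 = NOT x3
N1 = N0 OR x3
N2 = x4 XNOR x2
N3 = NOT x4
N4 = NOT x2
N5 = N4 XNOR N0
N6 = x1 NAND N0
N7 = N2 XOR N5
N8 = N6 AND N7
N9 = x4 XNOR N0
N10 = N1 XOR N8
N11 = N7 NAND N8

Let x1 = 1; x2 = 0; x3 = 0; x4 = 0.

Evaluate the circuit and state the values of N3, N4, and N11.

N0 = NOT x3 = NOT 0 = 1
N2 = x4 XNOR x2 = 0 XNOR 0 = 1
N3 = NOT x4 = NOT 0 = 1
N4 = NOT x2 = NOT 0 = 1
N5 = N4 XNOR N0 = 1 XNOR 1 = 1
N6 = x1 NAND N0 = 1 NAND 1 = 0
N7 = N2 XOR N5 = 1 XOR 1 = 0
N8 = N6 AND N7 = 0 AND 0 = 0
N11 = N7 NAND N8 = 0 NAND 0 = 1

N3 = 1, N4 = 1, N11 = 1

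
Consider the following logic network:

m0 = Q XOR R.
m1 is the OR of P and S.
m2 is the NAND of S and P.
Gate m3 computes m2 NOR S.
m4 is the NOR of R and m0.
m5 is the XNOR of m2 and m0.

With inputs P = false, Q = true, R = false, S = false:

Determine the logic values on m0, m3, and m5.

m0 = true, m3 = false, m5 = true

m0 = Q XOR R = true XOR false = true
m2 = S NAND P = false NAND false = true
m3 = m2 NOR S = true NOR false = false
m5 = m2 XNOR m0 = true XNOR true = true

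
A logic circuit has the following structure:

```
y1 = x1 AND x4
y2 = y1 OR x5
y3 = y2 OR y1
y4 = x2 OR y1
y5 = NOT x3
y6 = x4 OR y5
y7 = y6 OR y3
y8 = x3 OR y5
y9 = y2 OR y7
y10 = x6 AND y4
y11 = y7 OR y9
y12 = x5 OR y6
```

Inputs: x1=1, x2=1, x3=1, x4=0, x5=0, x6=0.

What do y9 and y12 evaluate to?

y9 = 0, y12 = 0

y1 = x1 AND x4 = 1 AND 0 = 0
y2 = y1 OR x5 = 0 OR 0 = 0
y3 = y2 OR y1 = 0 OR 0 = 0
y5 = NOT x3 = NOT 1 = 0
y6 = x4 OR y5 = 0 OR 0 = 0
y7 = y6 OR y3 = 0 OR 0 = 0
y9 = y2 OR y7 = 0 OR 0 = 0
y12 = x5 OR y6 = 0 OR 0 = 0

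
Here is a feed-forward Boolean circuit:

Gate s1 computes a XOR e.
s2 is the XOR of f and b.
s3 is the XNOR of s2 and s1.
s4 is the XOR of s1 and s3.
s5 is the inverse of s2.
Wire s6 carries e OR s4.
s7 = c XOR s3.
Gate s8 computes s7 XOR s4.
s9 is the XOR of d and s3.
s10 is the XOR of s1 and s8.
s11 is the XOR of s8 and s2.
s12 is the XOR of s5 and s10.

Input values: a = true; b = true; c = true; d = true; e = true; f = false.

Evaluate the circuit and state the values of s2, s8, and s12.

s1 = a XOR e = true XOR true = false
s2 = f XOR b = false XOR true = true
s3 = s2 XNOR s1 = true XNOR false = false
s4 = s1 XOR s3 = false XOR false = false
s5 = NOT s2 = NOT true = false
s7 = c XOR s3 = true XOR false = true
s8 = s7 XOR s4 = true XOR false = true
s10 = s1 XOR s8 = false XOR true = true
s12 = s5 XOR s10 = false XOR true = true

s2 = true, s8 = true, s12 = true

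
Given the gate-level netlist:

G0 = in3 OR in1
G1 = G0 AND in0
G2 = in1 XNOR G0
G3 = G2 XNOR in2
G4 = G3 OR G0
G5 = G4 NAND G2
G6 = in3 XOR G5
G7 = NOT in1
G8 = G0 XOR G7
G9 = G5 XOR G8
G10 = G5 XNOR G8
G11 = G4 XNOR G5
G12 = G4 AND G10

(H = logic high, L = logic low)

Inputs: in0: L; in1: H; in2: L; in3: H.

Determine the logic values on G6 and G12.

G6 = H  G12 = L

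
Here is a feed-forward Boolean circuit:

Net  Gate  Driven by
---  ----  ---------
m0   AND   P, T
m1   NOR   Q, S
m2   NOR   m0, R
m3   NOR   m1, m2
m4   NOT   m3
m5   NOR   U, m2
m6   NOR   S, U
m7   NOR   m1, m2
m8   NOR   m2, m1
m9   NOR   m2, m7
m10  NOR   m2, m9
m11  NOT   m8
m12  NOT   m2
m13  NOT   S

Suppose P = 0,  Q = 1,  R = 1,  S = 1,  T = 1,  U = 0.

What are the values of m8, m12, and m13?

m0 = P AND T = 0 AND 1 = 0
m1 = Q NOR S = 1 NOR 1 = 0
m2 = m0 NOR R = 0 NOR 1 = 0
m8 = m2 NOR m1 = 0 NOR 0 = 1
m12 = NOT m2 = NOT 0 = 1
m13 = NOT S = NOT 1 = 0

m8 = 1, m12 = 1, m13 = 0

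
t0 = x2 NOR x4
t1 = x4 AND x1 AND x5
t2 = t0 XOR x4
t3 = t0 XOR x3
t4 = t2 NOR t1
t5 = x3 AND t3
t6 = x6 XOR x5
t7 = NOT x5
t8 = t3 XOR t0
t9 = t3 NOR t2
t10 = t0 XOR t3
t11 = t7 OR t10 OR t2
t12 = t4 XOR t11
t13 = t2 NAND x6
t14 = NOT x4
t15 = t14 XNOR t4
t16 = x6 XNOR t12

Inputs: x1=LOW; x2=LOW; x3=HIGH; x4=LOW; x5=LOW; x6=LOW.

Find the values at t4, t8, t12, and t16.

t4 = LOW; t8 = HIGH; t12 = HIGH; t16 = LOW

t0 = x2 NOR x4 = LOW NOR LOW = HIGH
t1 = x4 AND x1 AND x5 = LOW AND LOW AND LOW = LOW
t2 = t0 XOR x4 = HIGH XOR LOW = HIGH
t3 = t0 XOR x3 = HIGH XOR HIGH = LOW
t4 = t2 NOR t1 = HIGH NOR LOW = LOW
t7 = NOT x5 = NOT LOW = HIGH
t8 = t3 XOR t0 = LOW XOR HIGH = HIGH
t10 = t0 XOR t3 = HIGH XOR LOW = HIGH
t11 = t7 OR t10 OR t2 = HIGH OR HIGH OR HIGH = HIGH
t12 = t4 XOR t11 = LOW XOR HIGH = HIGH
t16 = x6 XNOR t12 = LOW XNOR HIGH = LOW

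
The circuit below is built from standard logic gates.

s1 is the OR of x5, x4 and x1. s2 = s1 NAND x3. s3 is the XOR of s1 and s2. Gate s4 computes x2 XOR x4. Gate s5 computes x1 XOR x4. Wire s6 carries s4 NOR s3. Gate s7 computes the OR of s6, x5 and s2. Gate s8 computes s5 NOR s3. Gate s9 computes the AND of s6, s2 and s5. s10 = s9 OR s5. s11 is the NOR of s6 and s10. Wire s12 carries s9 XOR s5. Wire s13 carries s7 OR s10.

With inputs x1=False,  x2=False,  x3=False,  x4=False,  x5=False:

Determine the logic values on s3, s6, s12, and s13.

s1 = x5 OR x4 OR x1 = False OR False OR False = False
s2 = s1 NAND x3 = False NAND False = True
s3 = s1 XOR s2 = False XOR True = True
s4 = x2 XOR x4 = False XOR False = False
s5 = x1 XOR x4 = False XOR False = False
s6 = s4 NOR s3 = False NOR True = False
s7 = s6 OR x5 OR s2 = False OR False OR True = True
s9 = s6 AND s2 AND s5 = False AND True AND False = False
s10 = s9 OR s5 = False OR False = False
s12 = s9 XOR s5 = False XOR False = False
s13 = s7 OR s10 = True OR False = True

s3 = True, s6 = False, s12 = False, s13 = True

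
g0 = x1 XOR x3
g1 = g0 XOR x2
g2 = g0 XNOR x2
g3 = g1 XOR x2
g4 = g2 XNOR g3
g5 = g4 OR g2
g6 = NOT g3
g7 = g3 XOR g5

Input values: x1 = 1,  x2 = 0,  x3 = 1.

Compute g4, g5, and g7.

g4 = 0, g5 = 1, g7 = 1

g0 = x1 XOR x3 = 1 XOR 1 = 0
g1 = g0 XOR x2 = 0 XOR 0 = 0
g2 = g0 XNOR x2 = 0 XNOR 0 = 1
g3 = g1 XOR x2 = 0 XOR 0 = 0
g4 = g2 XNOR g3 = 1 XNOR 0 = 0
g5 = g4 OR g2 = 0 OR 1 = 1
g7 = g3 XOR g5 = 0 XOR 1 = 1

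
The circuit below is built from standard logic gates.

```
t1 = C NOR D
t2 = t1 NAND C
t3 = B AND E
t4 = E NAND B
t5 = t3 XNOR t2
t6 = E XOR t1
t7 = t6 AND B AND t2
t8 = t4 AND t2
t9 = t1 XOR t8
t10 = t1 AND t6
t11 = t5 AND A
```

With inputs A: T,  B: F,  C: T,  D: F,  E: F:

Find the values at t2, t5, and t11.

t2 = T, t5 = F, t11 = F

t1 = C NOR D = T NOR F = F
t2 = t1 NAND C = F NAND T = T
t3 = B AND E = F AND F = F
t5 = t3 XNOR t2 = F XNOR T = F
t11 = t5 AND A = F AND T = F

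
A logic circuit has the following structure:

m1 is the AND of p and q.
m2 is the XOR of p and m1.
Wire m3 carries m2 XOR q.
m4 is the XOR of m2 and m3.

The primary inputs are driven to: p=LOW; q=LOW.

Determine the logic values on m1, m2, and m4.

m1 = p AND q = LOW AND LOW = LOW
m2 = p XOR m1 = LOW XOR LOW = LOW
m3 = m2 XOR q = LOW XOR LOW = LOW
m4 = m2 XOR m3 = LOW XOR LOW = LOW

m1 = LOW, m2 = LOW, m4 = LOW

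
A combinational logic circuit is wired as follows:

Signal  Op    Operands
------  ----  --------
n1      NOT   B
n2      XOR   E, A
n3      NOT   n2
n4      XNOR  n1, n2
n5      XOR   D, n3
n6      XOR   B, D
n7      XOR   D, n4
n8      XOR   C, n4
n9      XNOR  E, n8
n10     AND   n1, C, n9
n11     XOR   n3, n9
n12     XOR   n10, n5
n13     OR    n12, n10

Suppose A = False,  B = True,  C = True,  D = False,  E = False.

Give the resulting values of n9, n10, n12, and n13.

n1 = NOT B = NOT True = False
n2 = E XOR A = False XOR False = False
n3 = NOT n2 = NOT False = True
n4 = n1 XNOR n2 = False XNOR False = True
n5 = D XOR n3 = False XOR True = True
n8 = C XOR n4 = True XOR True = False
n9 = E XNOR n8 = False XNOR False = True
n10 = n1 AND C AND n9 = False AND True AND True = False
n12 = n10 XOR n5 = False XOR True = True
n13 = n12 OR n10 = True OR False = True

n9 = True, n10 = False, n12 = True, n13 = True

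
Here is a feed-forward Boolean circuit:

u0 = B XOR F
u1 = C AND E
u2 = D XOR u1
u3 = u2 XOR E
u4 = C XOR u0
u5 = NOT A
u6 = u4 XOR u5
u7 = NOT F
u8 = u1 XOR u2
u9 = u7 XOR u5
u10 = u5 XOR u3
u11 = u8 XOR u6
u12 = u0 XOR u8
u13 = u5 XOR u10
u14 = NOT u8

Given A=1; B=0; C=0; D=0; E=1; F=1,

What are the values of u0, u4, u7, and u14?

u0 = 1, u4 = 1, u7 = 0, u14 = 1

u0 = B XOR F = 0 XOR 1 = 1
u1 = C AND E = 0 AND 1 = 0
u2 = D XOR u1 = 0 XOR 0 = 0
u4 = C XOR u0 = 0 XOR 1 = 1
u7 = NOT F = NOT 1 = 0
u8 = u1 XOR u2 = 0 XOR 0 = 0
u14 = NOT u8 = NOT 0 = 1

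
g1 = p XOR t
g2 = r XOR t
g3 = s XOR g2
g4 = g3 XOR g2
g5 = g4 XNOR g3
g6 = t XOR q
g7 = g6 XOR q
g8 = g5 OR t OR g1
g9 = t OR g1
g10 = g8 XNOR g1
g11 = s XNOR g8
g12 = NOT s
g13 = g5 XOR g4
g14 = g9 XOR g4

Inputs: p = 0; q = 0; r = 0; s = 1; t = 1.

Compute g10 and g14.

g1 = p XOR t = 0 XOR 1 = 1
g2 = r XOR t = 0 XOR 1 = 1
g3 = s XOR g2 = 1 XOR 1 = 0
g4 = g3 XOR g2 = 0 XOR 1 = 1
g5 = g4 XNOR g3 = 1 XNOR 0 = 0
g8 = g5 OR t OR g1 = 0 OR 1 OR 1 = 1
g9 = t OR g1 = 1 OR 1 = 1
g10 = g8 XNOR g1 = 1 XNOR 1 = 1
g14 = g9 XOR g4 = 1 XOR 1 = 0

g10 = 1, g14 = 0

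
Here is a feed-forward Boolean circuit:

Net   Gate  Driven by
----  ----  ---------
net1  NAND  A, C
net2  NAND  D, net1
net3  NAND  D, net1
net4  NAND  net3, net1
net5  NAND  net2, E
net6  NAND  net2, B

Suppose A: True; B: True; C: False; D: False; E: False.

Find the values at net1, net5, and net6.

net1 = A NAND C = True NAND False = True
net2 = D NAND net1 = False NAND True = True
net5 = net2 NAND E = True NAND False = True
net6 = net2 NAND B = True NAND True = False

net1 = True  net5 = True  net6 = False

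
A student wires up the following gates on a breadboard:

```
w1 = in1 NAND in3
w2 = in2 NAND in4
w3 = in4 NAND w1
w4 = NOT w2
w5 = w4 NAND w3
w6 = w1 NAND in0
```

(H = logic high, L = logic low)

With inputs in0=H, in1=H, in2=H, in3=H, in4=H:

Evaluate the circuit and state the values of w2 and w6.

w2 = L, w6 = H

w1 = in1 NAND in3 = H NAND H = L
w2 = in2 NAND in4 = H NAND H = L
w6 = w1 NAND in0 = L NAND H = H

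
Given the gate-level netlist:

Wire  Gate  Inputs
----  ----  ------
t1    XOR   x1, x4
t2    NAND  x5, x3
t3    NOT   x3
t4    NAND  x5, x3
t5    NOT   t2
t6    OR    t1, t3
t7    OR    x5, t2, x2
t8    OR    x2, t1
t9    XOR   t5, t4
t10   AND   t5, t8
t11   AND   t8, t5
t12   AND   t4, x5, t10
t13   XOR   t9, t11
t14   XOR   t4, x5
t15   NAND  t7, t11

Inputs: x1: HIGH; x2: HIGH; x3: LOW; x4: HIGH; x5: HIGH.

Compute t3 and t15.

t3 = HIGH  t15 = HIGH

t1 = x1 XOR x4 = HIGH XOR HIGH = LOW
t2 = x5 NAND x3 = HIGH NAND LOW = HIGH
t3 = NOT x3 = NOT LOW = HIGH
t5 = NOT t2 = NOT HIGH = LOW
t7 = x5 OR t2 OR x2 = HIGH OR HIGH OR HIGH = HIGH
t8 = x2 OR t1 = HIGH OR LOW = HIGH
t11 = t8 AND t5 = HIGH AND LOW = LOW
t15 = t7 NAND t11 = HIGH NAND LOW = HIGH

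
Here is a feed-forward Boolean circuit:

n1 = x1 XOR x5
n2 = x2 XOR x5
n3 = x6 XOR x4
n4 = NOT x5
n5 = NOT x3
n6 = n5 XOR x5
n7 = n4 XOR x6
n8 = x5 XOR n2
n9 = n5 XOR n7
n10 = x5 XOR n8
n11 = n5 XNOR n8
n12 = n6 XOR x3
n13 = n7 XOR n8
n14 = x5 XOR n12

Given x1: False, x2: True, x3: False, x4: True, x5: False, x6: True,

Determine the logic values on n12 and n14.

n5 = NOT x3 = NOT False = True
n6 = n5 XOR x5 = True XOR False = True
n12 = n6 XOR x3 = True XOR False = True
n14 = x5 XOR n12 = False XOR True = True

n12 = True, n14 = True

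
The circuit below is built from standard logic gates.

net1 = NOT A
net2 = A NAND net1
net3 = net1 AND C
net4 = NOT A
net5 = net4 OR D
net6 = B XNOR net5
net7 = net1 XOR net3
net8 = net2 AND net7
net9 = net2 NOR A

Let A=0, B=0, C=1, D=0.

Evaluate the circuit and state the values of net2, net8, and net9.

net2 = 1  net8 = 0  net9 = 0

net1 = NOT A = NOT 0 = 1
net2 = A NAND net1 = 0 NAND 1 = 1
net3 = net1 AND C = 1 AND 1 = 1
net7 = net1 XOR net3 = 1 XOR 1 = 0
net8 = net2 AND net7 = 1 AND 0 = 0
net9 = net2 NOR A = 1 NOR 0 = 0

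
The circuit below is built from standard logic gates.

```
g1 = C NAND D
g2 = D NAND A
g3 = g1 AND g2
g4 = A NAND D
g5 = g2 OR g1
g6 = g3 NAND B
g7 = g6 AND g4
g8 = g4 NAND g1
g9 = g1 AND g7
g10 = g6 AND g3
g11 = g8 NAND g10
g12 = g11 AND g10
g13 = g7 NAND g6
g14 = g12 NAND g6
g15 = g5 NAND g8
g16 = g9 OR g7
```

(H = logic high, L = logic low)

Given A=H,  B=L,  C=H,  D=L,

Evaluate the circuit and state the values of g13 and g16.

g13 = L  g16 = H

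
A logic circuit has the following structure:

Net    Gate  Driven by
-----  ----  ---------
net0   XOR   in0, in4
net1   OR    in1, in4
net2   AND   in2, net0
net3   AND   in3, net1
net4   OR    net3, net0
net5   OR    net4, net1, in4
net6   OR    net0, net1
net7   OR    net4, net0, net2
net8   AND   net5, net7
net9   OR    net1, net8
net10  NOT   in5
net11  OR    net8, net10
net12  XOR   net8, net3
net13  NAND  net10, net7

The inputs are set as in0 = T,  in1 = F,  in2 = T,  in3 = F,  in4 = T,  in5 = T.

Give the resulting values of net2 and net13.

net0 = in0 XOR in4 = T XOR T = F
net1 = in1 OR in4 = F OR T = T
net2 = in2 AND net0 = T AND F = F
net3 = in3 AND net1 = F AND T = F
net4 = net3 OR net0 = F OR F = F
net7 = net4 OR net0 OR net2 = F OR F OR F = F
net10 = NOT in5 = NOT T = F
net13 = net10 NAND net7 = F NAND F = T

net2 = F; net13 = T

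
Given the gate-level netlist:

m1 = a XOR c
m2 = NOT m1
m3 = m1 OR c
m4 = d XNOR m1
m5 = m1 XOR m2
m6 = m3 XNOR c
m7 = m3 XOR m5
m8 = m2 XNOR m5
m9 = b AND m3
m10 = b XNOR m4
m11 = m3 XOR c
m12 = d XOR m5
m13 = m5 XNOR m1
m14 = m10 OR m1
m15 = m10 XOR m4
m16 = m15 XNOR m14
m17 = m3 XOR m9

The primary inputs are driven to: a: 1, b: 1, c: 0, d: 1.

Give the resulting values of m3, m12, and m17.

m1 = a XOR c = 1 XOR 0 = 1
m2 = NOT m1 = NOT 1 = 0
m3 = m1 OR c = 1 OR 0 = 1
m5 = m1 XOR m2 = 1 XOR 0 = 1
m9 = b AND m3 = 1 AND 1 = 1
m12 = d XOR m5 = 1 XOR 1 = 0
m17 = m3 XOR m9 = 1 XOR 1 = 0

m3 = 1, m12 = 0, m17 = 0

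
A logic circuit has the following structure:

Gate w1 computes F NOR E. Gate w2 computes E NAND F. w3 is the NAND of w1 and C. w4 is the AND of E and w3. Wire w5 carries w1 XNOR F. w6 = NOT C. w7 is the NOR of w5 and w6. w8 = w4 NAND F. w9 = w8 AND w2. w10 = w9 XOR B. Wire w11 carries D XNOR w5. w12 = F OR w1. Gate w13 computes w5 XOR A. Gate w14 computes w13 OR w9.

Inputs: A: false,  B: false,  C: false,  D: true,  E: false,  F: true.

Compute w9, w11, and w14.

w9 = true; w11 = false; w14 = true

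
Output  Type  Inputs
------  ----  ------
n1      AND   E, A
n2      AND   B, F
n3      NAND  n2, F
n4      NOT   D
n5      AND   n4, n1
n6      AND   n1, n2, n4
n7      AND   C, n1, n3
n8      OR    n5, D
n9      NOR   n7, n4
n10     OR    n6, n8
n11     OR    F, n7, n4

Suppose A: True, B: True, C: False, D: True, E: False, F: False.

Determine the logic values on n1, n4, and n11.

n1 = E AND A = False AND True = False
n2 = B AND F = True AND False = False
n3 = n2 NAND F = False NAND False = True
n4 = NOT D = NOT True = False
n7 = C AND n1 AND n3 = False AND False AND True = False
n11 = F OR n7 OR n4 = False OR False OR False = False

n1 = False, n4 = False, n11 = False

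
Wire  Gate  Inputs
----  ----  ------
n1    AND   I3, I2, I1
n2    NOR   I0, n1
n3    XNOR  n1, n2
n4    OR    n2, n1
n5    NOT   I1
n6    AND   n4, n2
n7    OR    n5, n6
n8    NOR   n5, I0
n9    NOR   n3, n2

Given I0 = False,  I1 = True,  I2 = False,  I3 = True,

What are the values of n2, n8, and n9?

n2 = True, n8 = True, n9 = False

n1 = I3 AND I2 AND I1 = True AND False AND True = False
n2 = I0 NOR n1 = False NOR False = True
n3 = n1 XNOR n2 = False XNOR True = False
n5 = NOT I1 = NOT True = False
n8 = n5 NOR I0 = False NOR False = True
n9 = n3 NOR n2 = False NOR True = False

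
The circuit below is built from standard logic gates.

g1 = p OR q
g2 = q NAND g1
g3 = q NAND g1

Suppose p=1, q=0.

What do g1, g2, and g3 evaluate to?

g1 = 1  g2 = 1  g3 = 1

g1 = p OR q = 1 OR 0 = 1
g2 = q NAND g1 = 0 NAND 1 = 1
g3 = q NAND g1 = 0 NAND 1 = 1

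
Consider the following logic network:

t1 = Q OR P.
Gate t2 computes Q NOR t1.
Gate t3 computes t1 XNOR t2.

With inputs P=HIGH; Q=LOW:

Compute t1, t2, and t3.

t1 = HIGH  t2 = LOW  t3 = LOW

t1 = Q OR P = LOW OR HIGH = HIGH
t2 = Q NOR t1 = LOW NOR HIGH = LOW
t3 = t1 XNOR t2 = HIGH XNOR LOW = LOW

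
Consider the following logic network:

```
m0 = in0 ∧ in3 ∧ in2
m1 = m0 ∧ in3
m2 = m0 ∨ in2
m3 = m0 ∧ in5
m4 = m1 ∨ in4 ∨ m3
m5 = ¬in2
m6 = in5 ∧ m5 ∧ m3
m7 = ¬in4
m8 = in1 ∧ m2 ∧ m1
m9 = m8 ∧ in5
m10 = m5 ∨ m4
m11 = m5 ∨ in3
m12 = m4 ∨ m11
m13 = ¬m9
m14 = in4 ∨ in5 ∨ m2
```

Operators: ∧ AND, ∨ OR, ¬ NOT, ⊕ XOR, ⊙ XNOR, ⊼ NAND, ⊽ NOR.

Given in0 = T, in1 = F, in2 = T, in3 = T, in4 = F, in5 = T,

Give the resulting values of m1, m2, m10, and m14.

m1 = T  m2 = T  m10 = T  m14 = T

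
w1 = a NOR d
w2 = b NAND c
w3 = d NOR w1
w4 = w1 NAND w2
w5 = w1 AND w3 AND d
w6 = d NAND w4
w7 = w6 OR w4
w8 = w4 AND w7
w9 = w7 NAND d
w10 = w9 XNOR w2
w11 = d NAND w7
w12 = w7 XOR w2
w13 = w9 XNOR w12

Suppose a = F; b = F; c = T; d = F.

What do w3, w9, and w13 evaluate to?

w3 = F; w9 = T; w13 = F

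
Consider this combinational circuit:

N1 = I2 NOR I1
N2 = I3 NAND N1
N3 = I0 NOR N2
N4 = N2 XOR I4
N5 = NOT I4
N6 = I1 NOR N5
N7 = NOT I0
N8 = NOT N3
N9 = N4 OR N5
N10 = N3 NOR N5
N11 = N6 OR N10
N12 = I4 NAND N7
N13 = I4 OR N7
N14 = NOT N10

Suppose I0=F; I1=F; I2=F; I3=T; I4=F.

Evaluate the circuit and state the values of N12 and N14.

N12 = T  N14 = T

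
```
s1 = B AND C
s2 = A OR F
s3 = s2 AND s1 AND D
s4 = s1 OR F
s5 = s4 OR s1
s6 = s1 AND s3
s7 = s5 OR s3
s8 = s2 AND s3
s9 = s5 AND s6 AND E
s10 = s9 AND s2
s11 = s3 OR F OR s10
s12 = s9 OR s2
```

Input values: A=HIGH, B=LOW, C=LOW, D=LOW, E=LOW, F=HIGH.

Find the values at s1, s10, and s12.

s1 = LOW, s10 = LOW, s12 = HIGH

s1 = B AND C = LOW AND LOW = LOW
s2 = A OR F = HIGH OR HIGH = HIGH
s3 = s2 AND s1 AND D = HIGH AND LOW AND LOW = LOW
s4 = s1 OR F = LOW OR HIGH = HIGH
s5 = s4 OR s1 = HIGH OR LOW = HIGH
s6 = s1 AND s3 = LOW AND LOW = LOW
s9 = s5 AND s6 AND E = HIGH AND LOW AND LOW = LOW
s10 = s9 AND s2 = LOW AND HIGH = LOW
s12 = s9 OR s2 = LOW OR HIGH = HIGH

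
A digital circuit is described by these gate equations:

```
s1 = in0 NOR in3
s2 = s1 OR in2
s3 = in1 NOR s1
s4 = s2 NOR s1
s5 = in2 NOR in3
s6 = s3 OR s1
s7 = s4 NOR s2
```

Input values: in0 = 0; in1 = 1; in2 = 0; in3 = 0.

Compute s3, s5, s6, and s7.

s3 = 0; s5 = 1; s6 = 1; s7 = 0

s1 = in0 NOR in3 = 0 NOR 0 = 1
s2 = s1 OR in2 = 1 OR 0 = 1
s3 = in1 NOR s1 = 1 NOR 1 = 0
s4 = s2 NOR s1 = 1 NOR 1 = 0
s5 = in2 NOR in3 = 0 NOR 0 = 1
s6 = s3 OR s1 = 0 OR 1 = 1
s7 = s4 NOR s2 = 0 NOR 1 = 0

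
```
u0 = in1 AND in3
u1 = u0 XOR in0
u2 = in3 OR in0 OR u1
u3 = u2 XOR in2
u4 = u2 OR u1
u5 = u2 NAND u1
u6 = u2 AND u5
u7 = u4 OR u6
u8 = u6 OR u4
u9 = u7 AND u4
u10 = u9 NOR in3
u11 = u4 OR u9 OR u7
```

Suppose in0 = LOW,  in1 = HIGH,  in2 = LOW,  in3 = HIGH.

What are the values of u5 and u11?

u5 = LOW  u11 = HIGH

u0 = in1 AND in3 = HIGH AND HIGH = HIGH
u1 = u0 XOR in0 = HIGH XOR LOW = HIGH
u2 = in3 OR in0 OR u1 = HIGH OR LOW OR HIGH = HIGH
u4 = u2 OR u1 = HIGH OR HIGH = HIGH
u5 = u2 NAND u1 = HIGH NAND HIGH = LOW
u6 = u2 AND u5 = HIGH AND LOW = LOW
u7 = u4 OR u6 = HIGH OR LOW = HIGH
u9 = u7 AND u4 = HIGH AND HIGH = HIGH
u11 = u4 OR u9 OR u7 = HIGH OR HIGH OR HIGH = HIGH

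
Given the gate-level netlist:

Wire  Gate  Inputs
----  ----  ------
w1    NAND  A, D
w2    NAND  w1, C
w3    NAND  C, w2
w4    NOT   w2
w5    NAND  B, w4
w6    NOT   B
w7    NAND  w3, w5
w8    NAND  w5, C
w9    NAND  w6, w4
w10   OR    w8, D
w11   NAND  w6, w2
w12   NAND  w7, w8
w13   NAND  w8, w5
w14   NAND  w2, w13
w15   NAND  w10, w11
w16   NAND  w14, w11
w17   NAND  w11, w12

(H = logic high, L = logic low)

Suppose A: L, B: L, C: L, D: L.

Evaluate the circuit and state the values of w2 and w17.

w1 = A NAND D = L NAND L = H
w2 = w1 NAND C = H NAND L = H
w3 = C NAND w2 = L NAND H = H
w4 = NOT w2 = NOT H = L
w5 = B NAND w4 = L NAND L = H
w6 = NOT B = NOT L = H
w7 = w3 NAND w5 = H NAND H = L
w8 = w5 NAND C = H NAND L = H
w11 = w6 NAND w2 = H NAND H = L
w12 = w7 NAND w8 = L NAND H = H
w17 = w11 NAND w12 = L NAND H = H

w2 = H, w17 = H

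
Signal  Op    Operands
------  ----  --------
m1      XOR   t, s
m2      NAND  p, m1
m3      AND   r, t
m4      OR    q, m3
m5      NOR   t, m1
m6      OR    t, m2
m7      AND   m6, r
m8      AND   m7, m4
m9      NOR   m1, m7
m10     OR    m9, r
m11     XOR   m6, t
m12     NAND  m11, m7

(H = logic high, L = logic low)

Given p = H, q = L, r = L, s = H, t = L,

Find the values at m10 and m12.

m10 = L  m12 = H

m1 = t XOR s = L XOR H = H
m2 = p NAND m1 = H NAND H = L
m6 = t OR m2 = L OR L = L
m7 = m6 AND r = L AND L = L
m9 = m1 NOR m7 = H NOR L = L
m10 = m9 OR r = L OR L = L
m11 = m6 XOR t = L XOR L = L
m12 = m11 NAND m7 = L NAND L = H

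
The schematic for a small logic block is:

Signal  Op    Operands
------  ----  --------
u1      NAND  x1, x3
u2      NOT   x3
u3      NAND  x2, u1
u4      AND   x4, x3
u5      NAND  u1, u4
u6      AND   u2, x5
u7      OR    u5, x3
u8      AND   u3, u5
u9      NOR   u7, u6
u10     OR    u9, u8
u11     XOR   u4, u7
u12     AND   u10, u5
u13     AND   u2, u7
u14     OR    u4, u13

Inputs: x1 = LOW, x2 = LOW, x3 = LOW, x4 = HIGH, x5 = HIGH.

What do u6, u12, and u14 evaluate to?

u6 = HIGH; u12 = HIGH; u14 = HIGH

u1 = x1 NAND x3 = LOW NAND LOW = HIGH
u2 = NOT x3 = NOT LOW = HIGH
u3 = x2 NAND u1 = LOW NAND HIGH = HIGH
u4 = x4 AND x3 = HIGH AND LOW = LOW
u5 = u1 NAND u4 = HIGH NAND LOW = HIGH
u6 = u2 AND x5 = HIGH AND HIGH = HIGH
u7 = u5 OR x3 = HIGH OR LOW = HIGH
u8 = u3 AND u5 = HIGH AND HIGH = HIGH
u9 = u7 NOR u6 = HIGH NOR HIGH = LOW
u10 = u9 OR u8 = LOW OR HIGH = HIGH
u12 = u10 AND u5 = HIGH AND HIGH = HIGH
u13 = u2 AND u7 = HIGH AND HIGH = HIGH
u14 = u4 OR u13 = LOW OR HIGH = HIGH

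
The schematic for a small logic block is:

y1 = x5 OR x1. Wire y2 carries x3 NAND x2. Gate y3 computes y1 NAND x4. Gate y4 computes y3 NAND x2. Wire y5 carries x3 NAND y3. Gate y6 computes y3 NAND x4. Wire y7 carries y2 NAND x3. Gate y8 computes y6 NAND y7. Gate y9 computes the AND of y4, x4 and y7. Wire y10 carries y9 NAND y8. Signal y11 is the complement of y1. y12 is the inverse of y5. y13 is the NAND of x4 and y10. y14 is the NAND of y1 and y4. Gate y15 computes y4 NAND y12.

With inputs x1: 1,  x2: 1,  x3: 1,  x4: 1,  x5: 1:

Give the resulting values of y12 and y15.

y12 = 0; y15 = 1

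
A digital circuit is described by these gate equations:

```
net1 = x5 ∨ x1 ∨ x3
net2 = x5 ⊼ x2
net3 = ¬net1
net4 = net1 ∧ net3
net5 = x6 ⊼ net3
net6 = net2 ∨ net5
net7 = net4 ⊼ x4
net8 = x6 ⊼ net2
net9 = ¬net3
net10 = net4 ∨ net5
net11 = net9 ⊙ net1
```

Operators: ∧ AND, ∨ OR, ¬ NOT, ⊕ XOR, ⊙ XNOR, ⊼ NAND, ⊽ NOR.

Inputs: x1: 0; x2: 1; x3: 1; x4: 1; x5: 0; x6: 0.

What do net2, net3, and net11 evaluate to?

net1 = x5 OR x1 OR x3 = 0 OR 0 OR 1 = 1
net2 = x5 NAND x2 = 0 NAND 1 = 1
net3 = NOT net1 = NOT 1 = 0
net9 = NOT net3 = NOT 0 = 1
net11 = net9 XNOR net1 = 1 XNOR 1 = 1

net2 = 1  net3 = 0  net11 = 1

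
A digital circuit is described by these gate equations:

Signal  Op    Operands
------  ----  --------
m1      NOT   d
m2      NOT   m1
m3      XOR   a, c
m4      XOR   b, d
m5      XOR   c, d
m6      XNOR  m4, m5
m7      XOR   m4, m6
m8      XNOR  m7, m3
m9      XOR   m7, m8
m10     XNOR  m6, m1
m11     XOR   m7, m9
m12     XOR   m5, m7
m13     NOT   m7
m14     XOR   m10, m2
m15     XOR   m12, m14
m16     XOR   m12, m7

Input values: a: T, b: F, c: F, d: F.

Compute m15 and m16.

m15 = F, m16 = F

m1 = NOT d = NOT F = T
m2 = NOT m1 = NOT T = F
m4 = b XOR d = F XOR F = F
m5 = c XOR d = F XOR F = F
m6 = m4 XNOR m5 = F XNOR F = T
m7 = m4 XOR m6 = F XOR T = T
m10 = m6 XNOR m1 = T XNOR T = T
m12 = m5 XOR m7 = F XOR T = T
m14 = m10 XOR m2 = T XOR F = T
m15 = m12 XOR m14 = T XOR T = F
m16 = m12 XOR m7 = T XOR T = F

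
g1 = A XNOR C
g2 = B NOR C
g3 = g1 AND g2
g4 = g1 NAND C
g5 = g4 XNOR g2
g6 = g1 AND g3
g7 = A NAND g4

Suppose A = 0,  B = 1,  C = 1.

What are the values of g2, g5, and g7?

g2 = 0; g5 = 0; g7 = 1

g1 = A XNOR C = 0 XNOR 1 = 0
g2 = B NOR C = 1 NOR 1 = 0
g4 = g1 NAND C = 0 NAND 1 = 1
g5 = g4 XNOR g2 = 1 XNOR 0 = 0
g7 = A NAND g4 = 0 NAND 1 = 1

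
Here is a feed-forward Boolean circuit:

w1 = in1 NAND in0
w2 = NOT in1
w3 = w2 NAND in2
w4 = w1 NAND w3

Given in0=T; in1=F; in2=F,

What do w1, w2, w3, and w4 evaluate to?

w1 = T; w2 = T; w3 = T; w4 = F

w1 = in1 NAND in0 = F NAND T = T
w2 = NOT in1 = NOT F = T
w3 = w2 NAND in2 = T NAND F = T
w4 = w1 NAND w3 = T NAND T = F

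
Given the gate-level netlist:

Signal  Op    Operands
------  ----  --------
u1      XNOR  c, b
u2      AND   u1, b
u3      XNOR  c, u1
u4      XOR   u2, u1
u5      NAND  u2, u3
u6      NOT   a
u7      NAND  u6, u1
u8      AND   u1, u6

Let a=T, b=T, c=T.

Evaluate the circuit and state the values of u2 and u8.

u1 = c XNOR b = T XNOR T = T
u2 = u1 AND b = T AND T = T
u6 = NOT a = NOT T = F
u8 = u1 AND u6 = T AND F = F

u2 = T, u8 = F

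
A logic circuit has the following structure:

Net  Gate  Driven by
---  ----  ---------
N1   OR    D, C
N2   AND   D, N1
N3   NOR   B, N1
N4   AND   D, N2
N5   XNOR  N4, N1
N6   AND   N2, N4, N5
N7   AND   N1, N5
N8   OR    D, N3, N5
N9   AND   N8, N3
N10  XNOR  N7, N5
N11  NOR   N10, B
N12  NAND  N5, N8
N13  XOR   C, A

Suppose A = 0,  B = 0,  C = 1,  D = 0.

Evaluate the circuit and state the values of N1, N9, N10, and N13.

N1 = D OR C = 0 OR 1 = 1
N2 = D AND N1 = 0 AND 1 = 0
N3 = B NOR N1 = 0 NOR 1 = 0
N4 = D AND N2 = 0 AND 0 = 0
N5 = N4 XNOR N1 = 0 XNOR 1 = 0
N7 = N1 AND N5 = 1 AND 0 = 0
N8 = D OR N3 OR N5 = 0 OR 0 OR 0 = 0
N9 = N8 AND N3 = 0 AND 0 = 0
N10 = N7 XNOR N5 = 0 XNOR 0 = 1
N13 = C XOR A = 1 XOR 0 = 1

N1 = 1; N9 = 0; N10 = 1; N13 = 1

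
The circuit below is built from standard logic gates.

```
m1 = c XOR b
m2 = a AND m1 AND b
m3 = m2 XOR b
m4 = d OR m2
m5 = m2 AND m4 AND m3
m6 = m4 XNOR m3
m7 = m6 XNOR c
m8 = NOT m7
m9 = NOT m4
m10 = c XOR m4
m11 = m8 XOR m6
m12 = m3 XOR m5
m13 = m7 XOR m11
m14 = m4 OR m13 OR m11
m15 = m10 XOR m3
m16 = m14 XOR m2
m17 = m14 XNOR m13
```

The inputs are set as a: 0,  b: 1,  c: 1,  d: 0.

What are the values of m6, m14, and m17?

m6 = 0; m14 = 1; m17 = 1

m1 = c XOR b = 1 XOR 1 = 0
m2 = a AND m1 AND b = 0 AND 0 AND 1 = 0
m3 = m2 XOR b = 0 XOR 1 = 1
m4 = d OR m2 = 0 OR 0 = 0
m6 = m4 XNOR m3 = 0 XNOR 1 = 0
m7 = m6 XNOR c = 0 XNOR 1 = 0
m8 = NOT m7 = NOT 0 = 1
m11 = m8 XOR m6 = 1 XOR 0 = 1
m13 = m7 XOR m11 = 0 XOR 1 = 1
m14 = m4 OR m13 OR m11 = 0 OR 1 OR 1 = 1
m17 = m14 XNOR m13 = 1 XNOR 1 = 1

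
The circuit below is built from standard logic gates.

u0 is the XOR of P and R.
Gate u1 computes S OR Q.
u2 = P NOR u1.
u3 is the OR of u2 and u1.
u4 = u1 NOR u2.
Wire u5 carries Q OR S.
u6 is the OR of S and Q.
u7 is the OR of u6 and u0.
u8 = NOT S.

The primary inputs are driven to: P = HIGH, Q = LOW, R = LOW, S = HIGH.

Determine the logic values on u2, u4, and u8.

u2 = LOW, u4 = LOW, u8 = LOW

u1 = S OR Q = HIGH OR LOW = HIGH
u2 = P NOR u1 = HIGH NOR HIGH = LOW
u4 = u1 NOR u2 = HIGH NOR LOW = LOW
u8 = NOT S = NOT HIGH = LOW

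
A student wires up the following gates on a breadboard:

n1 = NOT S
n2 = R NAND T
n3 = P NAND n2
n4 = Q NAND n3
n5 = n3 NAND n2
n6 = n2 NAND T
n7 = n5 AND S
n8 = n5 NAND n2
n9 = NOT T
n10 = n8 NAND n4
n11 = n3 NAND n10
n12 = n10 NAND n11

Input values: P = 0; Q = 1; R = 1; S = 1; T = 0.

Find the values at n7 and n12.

n7 = 0  n12 = 1

n2 = R NAND T = 1 NAND 0 = 1
n3 = P NAND n2 = 0 NAND 1 = 1
n4 = Q NAND n3 = 1 NAND 1 = 0
n5 = n3 NAND n2 = 1 NAND 1 = 0
n7 = n5 AND S = 0 AND 1 = 0
n8 = n5 NAND n2 = 0 NAND 1 = 1
n10 = n8 NAND n4 = 1 NAND 0 = 1
n11 = n3 NAND n10 = 1 NAND 1 = 0
n12 = n10 NAND n11 = 1 NAND 0 = 1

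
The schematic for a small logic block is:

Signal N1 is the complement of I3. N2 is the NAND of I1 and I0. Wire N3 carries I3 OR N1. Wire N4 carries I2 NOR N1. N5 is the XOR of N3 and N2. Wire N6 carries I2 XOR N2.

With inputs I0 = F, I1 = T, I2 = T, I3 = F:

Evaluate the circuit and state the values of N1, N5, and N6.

N1 = T, N5 = F, N6 = F

N1 = NOT I3 = NOT F = T
N2 = I1 NAND I0 = T NAND F = T
N3 = I3 OR N1 = F OR T = T
N5 = N3 XOR N2 = T XOR T = F
N6 = I2 XOR N2 = T XOR T = F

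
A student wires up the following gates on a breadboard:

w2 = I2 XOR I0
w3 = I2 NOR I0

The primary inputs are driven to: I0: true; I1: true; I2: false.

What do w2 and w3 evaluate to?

w2 = true; w3 = false

w2 = false XOR true = true
w3 = false NOR true = false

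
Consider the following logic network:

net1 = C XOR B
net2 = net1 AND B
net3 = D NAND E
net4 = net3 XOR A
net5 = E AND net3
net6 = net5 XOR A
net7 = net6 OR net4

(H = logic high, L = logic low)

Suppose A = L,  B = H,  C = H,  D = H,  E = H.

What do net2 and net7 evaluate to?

net2 = L; net7 = L

net1 = C XOR B = H XOR H = L
net2 = net1 AND B = L AND H = L
net3 = D NAND E = H NAND H = L
net4 = net3 XOR A = L XOR L = L
net5 = E AND net3 = H AND L = L
net6 = net5 XOR A = L XOR L = L
net7 = net6 OR net4 = L OR L = L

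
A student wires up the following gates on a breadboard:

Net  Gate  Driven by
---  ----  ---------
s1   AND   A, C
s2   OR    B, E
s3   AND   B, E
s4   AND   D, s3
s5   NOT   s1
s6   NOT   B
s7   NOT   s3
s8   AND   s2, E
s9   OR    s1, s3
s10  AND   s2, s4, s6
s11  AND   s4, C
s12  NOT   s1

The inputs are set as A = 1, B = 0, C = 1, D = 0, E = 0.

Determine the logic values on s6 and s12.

s1 = A AND C = 1 AND 1 = 1
s6 = NOT B = NOT 0 = 1
s12 = NOT s1 = NOT 1 = 0

s6 = 1, s12 = 0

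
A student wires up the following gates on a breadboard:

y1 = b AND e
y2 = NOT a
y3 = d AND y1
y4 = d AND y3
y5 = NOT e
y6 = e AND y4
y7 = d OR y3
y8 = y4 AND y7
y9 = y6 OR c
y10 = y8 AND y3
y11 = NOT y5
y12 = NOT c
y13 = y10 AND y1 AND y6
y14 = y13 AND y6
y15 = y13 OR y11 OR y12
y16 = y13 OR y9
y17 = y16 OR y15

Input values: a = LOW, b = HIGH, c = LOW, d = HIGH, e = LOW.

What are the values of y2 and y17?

y2 = HIGH, y17 = HIGH

y1 = b AND e = HIGH AND LOW = LOW
y2 = NOT a = NOT LOW = HIGH
y3 = d AND y1 = HIGH AND LOW = LOW
y4 = d AND y3 = HIGH AND LOW = LOW
y5 = NOT e = NOT LOW = HIGH
y6 = e AND y4 = LOW AND LOW = LOW
y7 = d OR y3 = HIGH OR LOW = HIGH
y8 = y4 AND y7 = LOW AND HIGH = LOW
y9 = y6 OR c = LOW OR LOW = LOW
y10 = y8 AND y3 = LOW AND LOW = LOW
y11 = NOT y5 = NOT HIGH = LOW
y12 = NOT c = NOT LOW = HIGH
y13 = y10 AND y1 AND y6 = LOW AND LOW AND LOW = LOW
y15 = y13 OR y11 OR y12 = LOW OR LOW OR HIGH = HIGH
y16 = y13 OR y9 = LOW OR LOW = LOW
y17 = y16 OR y15 = LOW OR HIGH = HIGH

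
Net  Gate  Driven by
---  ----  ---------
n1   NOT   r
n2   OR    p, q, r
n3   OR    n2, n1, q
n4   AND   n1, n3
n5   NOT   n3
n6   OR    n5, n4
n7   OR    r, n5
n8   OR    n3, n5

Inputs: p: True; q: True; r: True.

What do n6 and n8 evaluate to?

n1 = NOT r = NOT True = False
n2 = p OR q OR r = True OR True OR True = True
n3 = n2 OR n1 OR q = True OR False OR True = True
n4 = n1 AND n3 = False AND True = False
n5 = NOT n3 = NOT True = False
n6 = n5 OR n4 = False OR False = False
n8 = n3 OR n5 = True OR False = True

n6 = False, n8 = True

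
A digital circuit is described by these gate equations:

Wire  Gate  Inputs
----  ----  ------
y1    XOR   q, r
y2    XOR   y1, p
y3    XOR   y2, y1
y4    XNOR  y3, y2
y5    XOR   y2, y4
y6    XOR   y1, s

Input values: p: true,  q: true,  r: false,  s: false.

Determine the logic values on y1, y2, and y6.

y1 = true, y2 = false, y6 = true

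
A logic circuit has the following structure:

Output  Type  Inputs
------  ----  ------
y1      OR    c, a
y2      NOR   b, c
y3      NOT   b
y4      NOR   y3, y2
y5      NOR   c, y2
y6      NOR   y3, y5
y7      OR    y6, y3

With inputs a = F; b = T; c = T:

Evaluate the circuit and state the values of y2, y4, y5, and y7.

y2 = b NOR c = T NOR T = F
y3 = NOT b = NOT T = F
y4 = y3 NOR y2 = F NOR F = T
y5 = c NOR y2 = T NOR F = F
y6 = y3 NOR y5 = F NOR F = T
y7 = y6 OR y3 = T OR F = T

y2 = F, y4 = T, y5 = F, y7 = T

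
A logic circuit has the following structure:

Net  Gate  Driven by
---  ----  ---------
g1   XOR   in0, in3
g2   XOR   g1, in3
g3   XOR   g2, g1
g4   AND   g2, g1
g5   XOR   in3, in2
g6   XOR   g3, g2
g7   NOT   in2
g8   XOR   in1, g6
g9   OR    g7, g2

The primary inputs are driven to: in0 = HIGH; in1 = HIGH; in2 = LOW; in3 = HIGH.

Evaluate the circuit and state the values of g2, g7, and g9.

g2 = HIGH, g7 = HIGH, g9 = HIGH

g1 = in0 XOR in3 = HIGH XOR HIGH = LOW
g2 = g1 XOR in3 = LOW XOR HIGH = HIGH
g7 = NOT in2 = NOT LOW = HIGH
g9 = g7 OR g2 = HIGH OR HIGH = HIGH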